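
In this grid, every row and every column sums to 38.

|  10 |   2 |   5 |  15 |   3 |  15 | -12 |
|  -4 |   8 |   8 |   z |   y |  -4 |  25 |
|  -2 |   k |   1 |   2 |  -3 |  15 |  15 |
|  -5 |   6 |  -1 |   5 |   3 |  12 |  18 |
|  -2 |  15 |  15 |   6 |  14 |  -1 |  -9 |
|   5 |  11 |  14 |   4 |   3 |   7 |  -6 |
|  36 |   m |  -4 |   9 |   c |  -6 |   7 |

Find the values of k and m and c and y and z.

The known cells in row 3 total 28, leaving 38 − 28 = 10 for the blank.
The known cells in column 2 total 52, leaving 38 − 52 = -14 for the blank.
The known cells in row 7 total 28, leaving 38 − 28 = 10 for the blank.
The known cells in column 5 total 30, leaving 38 − 30 = 8 for the blank.
The known cells in row 2 total 41, leaving 38 − 41 = -3 for the blank.

k = 10, m = -14, c = 10, y = 8, z = -3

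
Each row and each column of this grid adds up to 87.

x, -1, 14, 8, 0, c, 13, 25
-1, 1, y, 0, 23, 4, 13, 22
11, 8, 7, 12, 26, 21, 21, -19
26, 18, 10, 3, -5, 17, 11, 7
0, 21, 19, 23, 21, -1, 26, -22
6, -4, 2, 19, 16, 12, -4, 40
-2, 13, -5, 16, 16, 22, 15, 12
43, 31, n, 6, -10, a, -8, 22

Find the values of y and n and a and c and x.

Row 2: -1 + 1 + 0 + 23 + 4 + 13 + 22 = 62, so its missing entry is 87 − 62 = 25.
Column 1: -1 + 11 + 26 + 0 + 6 − 2 + 43 = 83, so its missing entry is 87 − 83 = 4.
Column 3: 14 + 25 + 7 + 10 + 19 + 2 − 5 = 72, so its missing entry is 87 − 72 = 15.
Row 1: 4 − 1 + 14 + 8 + 0 + 13 + 25 = 63, so its missing entry is 87 − 63 = 24.
Row 8: 43 + 31 + 15 + 6 − 10 − 8 + 22 = 99, so its missing entry is 87 − 99 = -12.

y = 25, n = 15, a = -12, c = 24, x = 4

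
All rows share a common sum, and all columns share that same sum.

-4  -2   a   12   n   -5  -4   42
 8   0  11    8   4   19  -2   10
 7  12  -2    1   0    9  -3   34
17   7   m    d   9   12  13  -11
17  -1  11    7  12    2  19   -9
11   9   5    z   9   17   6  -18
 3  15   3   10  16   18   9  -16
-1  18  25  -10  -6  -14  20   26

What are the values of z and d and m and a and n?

z = 19, d = 11, m = 0, a = 5, n = 14

Rows 2 and 3 both sum to 58, so that's the common total.
Column 5: 4 + 0 + 9 + 12 + 9 + 16 − 6 = 44, so its missing entry is 58 − 44 = 14.
Row 1: -4 − 2 + 12 + 14 − 5 − 4 + 42 = 53, so its missing entry is 58 − 53 = 5.
Row 6: 11 + 9 + 5 + 9 + 17 + 6 − 18 = 39, so its missing entry is 58 − 39 = 19.
Column 4: 12 + 8 + 1 + 7 + 19 + 10 − 10 = 47, so its missing entry is 58 − 47 = 11.
Row 4: 17 + 7 + 11 + 9 + 12 + 13 − 11 = 58, so its missing entry is 58 − 58 = 0.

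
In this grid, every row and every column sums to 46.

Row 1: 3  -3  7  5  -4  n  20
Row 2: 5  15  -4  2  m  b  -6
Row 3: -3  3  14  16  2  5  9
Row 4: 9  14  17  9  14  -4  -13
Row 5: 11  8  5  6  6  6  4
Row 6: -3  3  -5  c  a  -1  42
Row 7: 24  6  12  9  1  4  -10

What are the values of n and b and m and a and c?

n = 18, b = 18, m = 16, a = 11, c = -1

Row 1: 3 − 3 + 7 + 5 − 4 + 20 = 28, so its missing entry is 46 − 28 = 18.
Column 6: 18 + 5 − 4 + 6 − 1 + 4 = 28, so its missing entry is 46 − 28 = 18.
Row 2: 5 + 15 − 4 + 2 + 18 − 6 = 30, so its missing entry is 46 − 30 = 16.
Column 5: -4 + 16 + 2 + 14 + 6 + 1 = 35, so its missing entry is 46 − 35 = 11.
Row 6: -3 + 3 − 5 + 11 − 1 + 42 = 47, so its missing entry is 46 − 47 = -1.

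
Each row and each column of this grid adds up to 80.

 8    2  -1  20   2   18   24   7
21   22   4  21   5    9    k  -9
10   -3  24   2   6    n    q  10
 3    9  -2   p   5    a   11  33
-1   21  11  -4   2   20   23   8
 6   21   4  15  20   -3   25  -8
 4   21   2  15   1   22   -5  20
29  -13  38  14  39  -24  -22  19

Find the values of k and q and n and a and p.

Column 4 has 20 + 21 + 2 − 4 + 15 + 15 + 14 = 83; the blank must be 80 − 83 = -3.
Row 2 has 21 + 22 + 4 + 21 + 5 + 9 − 9 = 73; the blank must be 80 − 73 = 7.
Column 7 has 24 + 7 + 11 + 23 + 25 − 5 − 22 = 63; the blank must be 80 − 63 = 17.
Row 3 has 10 − 3 + 24 + 2 + 6 + 17 + 10 = 66; the blank must be 80 − 66 = 14.
Row 4 has 3 + 9 − 2 − 3 + 5 + 11 + 33 = 56; the blank must be 80 − 56 = 24.

k = 7, q = 17, n = 14, a = 24, p = -3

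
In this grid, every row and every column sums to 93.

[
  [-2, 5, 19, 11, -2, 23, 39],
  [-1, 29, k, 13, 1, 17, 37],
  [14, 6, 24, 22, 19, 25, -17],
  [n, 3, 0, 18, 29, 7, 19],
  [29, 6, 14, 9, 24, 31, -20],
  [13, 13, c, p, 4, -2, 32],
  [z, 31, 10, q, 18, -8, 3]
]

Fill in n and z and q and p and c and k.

n = 17, z = 23, q = 16, p = 4, c = 29, k = -3

Row 2: -1 + 29 + 13 + 1 + 17 + 37 = 96, so its missing entry is 93 − 96 = -3.
Row 4: 3 + 0 + 18 + 29 + 7 + 19 = 76, so its missing entry is 93 − 76 = 17.
Column 1: -2 − 1 + 14 + 17 + 29 + 13 = 70, so its missing entry is 93 − 70 = 23.
Row 7: 23 + 31 + 10 + 18 − 8 + 3 = 77, so its missing entry is 93 − 77 = 16.
Column 4: 11 + 13 + 22 + 18 + 9 + 16 = 89, so its missing entry is 93 − 89 = 4.
Row 6: 13 + 13 + 4 + 4 − 2 + 32 = 64, so its missing entry is 93 − 64 = 29.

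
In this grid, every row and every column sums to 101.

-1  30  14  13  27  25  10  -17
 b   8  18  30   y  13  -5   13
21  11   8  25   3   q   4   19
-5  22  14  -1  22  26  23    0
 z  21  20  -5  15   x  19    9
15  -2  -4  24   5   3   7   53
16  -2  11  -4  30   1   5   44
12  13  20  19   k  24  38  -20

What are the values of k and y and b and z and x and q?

The known cells in row 8 total 106, leaving 101 − 106 = -5 for the blank.
The known cells in column 5 total 97, leaving 101 − 97 = 4 for the blank.
The known cells in row 2 total 81, leaving 101 − 81 = 20 for the blank.
The known cells in column 1 total 78, leaving 101 − 78 = 23 for the blank.
The known cells in row 5 total 102, leaving 101 − 102 = -1 for the blank.
The known cells in row 3 total 91, leaving 101 − 91 = 10 for the blank.

k = -5, y = 4, b = 20, z = 23, x = -1, q = 10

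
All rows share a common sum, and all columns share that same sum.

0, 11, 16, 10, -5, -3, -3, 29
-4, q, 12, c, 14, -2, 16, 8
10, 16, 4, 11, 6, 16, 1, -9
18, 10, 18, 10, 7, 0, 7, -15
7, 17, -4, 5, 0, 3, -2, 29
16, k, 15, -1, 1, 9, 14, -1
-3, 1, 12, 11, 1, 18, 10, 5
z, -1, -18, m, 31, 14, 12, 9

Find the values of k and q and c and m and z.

k = 2, q = -1, c = 12, m = -3, z = 11

Rows 1 and 3 both sum to 55, so that's the common total.
The known cells in column 1 total 44, leaving 55 − 44 = 11 for the blank.
The known cells in row 6 total 53, leaving 55 − 53 = 2 for the blank.
The known cells in column 2 total 56, leaving 55 − 56 = -1 for the blank.
The known cells in row 8 total 58, leaving 55 − 58 = -3 for the blank.
The known cells in row 2 total 43, leaving 55 − 43 = 12 for the blank.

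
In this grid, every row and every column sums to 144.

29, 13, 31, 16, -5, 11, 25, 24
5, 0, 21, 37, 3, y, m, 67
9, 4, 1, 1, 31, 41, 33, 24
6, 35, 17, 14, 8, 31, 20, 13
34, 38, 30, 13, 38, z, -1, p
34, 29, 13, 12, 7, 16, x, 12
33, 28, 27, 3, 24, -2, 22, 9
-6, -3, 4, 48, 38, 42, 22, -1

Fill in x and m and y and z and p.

Row 6: 34 + 29 + 13 + 12 + 7 + 16 + 12 = 123, so its missing entry is 144 − 123 = 21.
Column 7: 25 + 33 + 20 − 1 + 21 + 22 + 22 = 142, so its missing entry is 144 − 142 = 2.
Row 2: 5 + 0 + 21 + 37 + 3 + 2 + 67 = 135, so its missing entry is 144 − 135 = 9.
Column 6: 11 + 9 + 41 + 31 + 16 − 2 + 42 = 148, so its missing entry is 144 − 148 = -4.
Row 5: 34 + 38 + 30 + 13 + 38 − 4 − 1 = 148, so its missing entry is 144 − 148 = -4.

x = 21, m = 2, y = 9, z = -4, p = -4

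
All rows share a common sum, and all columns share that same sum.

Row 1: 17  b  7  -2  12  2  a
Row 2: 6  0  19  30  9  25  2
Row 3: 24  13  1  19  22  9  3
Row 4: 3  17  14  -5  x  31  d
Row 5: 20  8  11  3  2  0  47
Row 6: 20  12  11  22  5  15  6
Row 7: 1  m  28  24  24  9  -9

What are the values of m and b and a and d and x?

Rows 2 and 3 both sum to 91, so that's the common total.
The known cells in column 5 total 74, leaving 91 − 74 = 17 for the blank.
The known cells in row 7 total 77, leaving 91 − 77 = 14 for the blank.
The known cells in column 2 total 64, leaving 91 − 64 = 27 for the blank.
The known cells in row 1 total 63, leaving 91 − 63 = 28 for the blank.
The known cells in row 4 total 77, leaving 91 − 77 = 14 for the blank.

m = 14, b = 27, a = 28, d = 14, x = 17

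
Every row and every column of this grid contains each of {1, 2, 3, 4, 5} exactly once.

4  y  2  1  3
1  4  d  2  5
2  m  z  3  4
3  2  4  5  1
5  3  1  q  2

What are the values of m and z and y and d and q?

For row 1, column 2: row 1 already has {1, 2, 3, 4}; that leaves 5.
Cell (2,3): row 2 already has {1, 2, 4, 5} → 3.
At (row 3, col 2): column 2 already has {2, 3, 4, 5}, so the value is 1.
At (row 5, col 4): row 5 already has {1, 2, 3, 5}, so the value is 4.
For row 3, column 3: row 3 already has {1, 2, 3, 4}; that leaves 5.

m = 1, z = 5, y = 5, d = 3, q = 4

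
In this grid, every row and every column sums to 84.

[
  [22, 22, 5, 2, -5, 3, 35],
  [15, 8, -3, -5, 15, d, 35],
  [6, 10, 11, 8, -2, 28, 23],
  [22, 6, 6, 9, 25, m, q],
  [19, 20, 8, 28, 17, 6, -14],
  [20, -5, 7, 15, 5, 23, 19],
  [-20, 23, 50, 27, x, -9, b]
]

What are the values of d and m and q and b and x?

Row 2 has 15 + 8 − 3 − 5 + 15 + 35 = 65; the blank must be 84 − 65 = 19.
Column 5 has -5 + 15 − 2 + 25 + 17 + 5 = 55; the blank must be 84 − 55 = 29.
Row 7 has -20 + 23 + 50 + 27 + 29 − 9 = 100; the blank must be 84 − 100 = -16.
Column 7 has 35 + 35 + 23 − 14 + 19 − 16 = 82; the blank must be 84 − 82 = 2.
Row 4 has 22 + 6 + 6 + 9 + 25 + 2 = 70; the blank must be 84 − 70 = 14.

d = 19, m = 14, q = 2, b = -16, x = 29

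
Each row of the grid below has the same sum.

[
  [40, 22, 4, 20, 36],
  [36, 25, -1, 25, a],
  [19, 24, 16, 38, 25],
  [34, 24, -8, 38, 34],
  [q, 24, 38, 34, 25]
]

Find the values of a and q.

Rows 3 and 4 both add up to 122, so every row sums to 122.
Row 2: 36 + 25 − 1 + 25 = 85, so the missing entry is 122 − 85 = 37.
Row 5: 24 + 38 + 34 + 25 = 121, so the missing entry is 122 − 121 = 1.

a = 37, q = 1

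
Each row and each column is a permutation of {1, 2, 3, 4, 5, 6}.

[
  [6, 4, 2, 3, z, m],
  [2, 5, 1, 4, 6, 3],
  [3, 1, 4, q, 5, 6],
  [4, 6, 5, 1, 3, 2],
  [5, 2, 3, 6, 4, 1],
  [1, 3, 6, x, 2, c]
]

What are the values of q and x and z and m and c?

q = 2, x = 5, z = 1, m = 5, c = 4

Cell (1,5): column 5 already has {2, 3, 4, 5, 6} → 1.
Cell (3,4): row 3 already has {1, 3, 4, 5, 6} → 2.
At (row 1, col 6): row 1 already has {1, 2, 3, 4, 6}, so the value is 5.
Cell (6,6): column 6 already has {1, 2, 3, 5, 6} → 4.
Cell (6,4): row 6 already has {1, 2, 3, 4, 6} → 5.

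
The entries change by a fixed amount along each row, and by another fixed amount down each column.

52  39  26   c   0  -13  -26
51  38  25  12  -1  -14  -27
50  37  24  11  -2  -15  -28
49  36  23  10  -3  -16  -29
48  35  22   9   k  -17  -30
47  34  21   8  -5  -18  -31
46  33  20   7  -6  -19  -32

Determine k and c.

k = -4, c = 13

Along each row the entries change by -13 per step; down each column they change by -1.
Row 5: from 48 at column 1, stepping by -13 to column 5 gives -4.
Row 1: from 52 at column 1, stepping by -13 to column 4 gives 13.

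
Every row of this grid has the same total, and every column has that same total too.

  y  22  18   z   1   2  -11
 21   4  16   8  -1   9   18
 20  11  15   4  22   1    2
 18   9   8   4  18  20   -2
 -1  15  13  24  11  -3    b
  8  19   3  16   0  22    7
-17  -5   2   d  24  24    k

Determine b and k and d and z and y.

b = 16, k = 45, d = 2, z = 17, y = 26

Rows 2 and 3 both sum to 75, so that's the common total.
The known cells in column 1 total 49, leaving 75 − 49 = 26 for the blank.
The known cells in row 1 total 58, leaving 75 − 58 = 17 for the blank.
The known cells in row 5 total 59, leaving 75 − 59 = 16 for the blank.
The known cells in column 7 total 30, leaving 75 − 30 = 45 for the blank.
The known cells in row 7 total 73, leaving 75 − 73 = 2 for the blank.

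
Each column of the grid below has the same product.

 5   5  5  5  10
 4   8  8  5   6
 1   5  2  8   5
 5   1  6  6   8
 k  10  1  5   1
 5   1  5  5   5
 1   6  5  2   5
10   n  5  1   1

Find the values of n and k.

n = 5, k = 12

Columns 4 and 5 each multiply to 60000, so every column has product 60000.
Column 2: 5×8×5×1×10×1×6 = 12000, so the missing entry is 60000 ÷ 12000 = 5.
Column 1: 5×4×1×5×5×1×10 = 5000, so the missing entry is 60000 ÷ 5000 = 12.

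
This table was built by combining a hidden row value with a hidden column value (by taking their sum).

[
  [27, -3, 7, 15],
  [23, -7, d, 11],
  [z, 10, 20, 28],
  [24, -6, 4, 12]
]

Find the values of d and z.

The difference between any two rows is the same in every column — this is an addition table with the headers hidden.
Row 2 minus row 1 is -7 − (-3) = -4, so its entry in column 3 is 7 + (-4) = 3.
Row 3 minus row 1 is 10 − (-3) = 13, so its entry in column 1 is 27 + 13 = 40.

d = 3, z = 40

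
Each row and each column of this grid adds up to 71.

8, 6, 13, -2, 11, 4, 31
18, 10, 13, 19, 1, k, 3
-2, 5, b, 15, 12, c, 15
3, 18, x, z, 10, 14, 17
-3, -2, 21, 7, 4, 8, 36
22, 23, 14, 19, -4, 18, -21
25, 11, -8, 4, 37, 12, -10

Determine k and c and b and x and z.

Row 2 has 18 + 10 + 13 + 19 + 1 + 3 = 64; the blank must be 71 − 64 = 7.
Column 4 has -2 + 19 + 15 + 7 + 19 + 4 = 62; the blank must be 71 − 62 = 9.
Row 4 has 3 + 18 + 9 + 10 + 14 + 17 = 71; the blank must be 71 − 71 = 0.
Column 3 has 13 + 13 + 0 + 21 + 14 − 8 = 53; the blank must be 71 − 53 = 18.
Row 3 has -2 + 5 + 18 + 15 + 12 + 15 = 63; the blank must be 71 − 63 = 8.

k = 7, c = 8, b = 18, x = 0, z = 9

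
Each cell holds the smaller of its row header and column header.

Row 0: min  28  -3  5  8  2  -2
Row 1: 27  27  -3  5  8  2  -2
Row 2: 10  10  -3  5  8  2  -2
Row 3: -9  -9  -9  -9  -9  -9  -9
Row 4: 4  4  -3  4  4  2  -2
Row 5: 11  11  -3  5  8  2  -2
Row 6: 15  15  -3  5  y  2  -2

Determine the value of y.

8

min(15, 8) = 8.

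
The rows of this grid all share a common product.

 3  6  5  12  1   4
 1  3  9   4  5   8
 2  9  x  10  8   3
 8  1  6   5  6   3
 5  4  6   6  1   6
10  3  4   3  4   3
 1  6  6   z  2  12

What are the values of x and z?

x = 1, z = 5

Rows 2 and 4 each multiply to 4320, so every row has product 4320.
Row 3: 2×9×10×8×3 = 4320, so the missing entry is 4320 ÷ 4320 = 1.
Row 7: 1×6×6×2×12 = 864, so the missing entry is 4320 ÷ 864 = 5.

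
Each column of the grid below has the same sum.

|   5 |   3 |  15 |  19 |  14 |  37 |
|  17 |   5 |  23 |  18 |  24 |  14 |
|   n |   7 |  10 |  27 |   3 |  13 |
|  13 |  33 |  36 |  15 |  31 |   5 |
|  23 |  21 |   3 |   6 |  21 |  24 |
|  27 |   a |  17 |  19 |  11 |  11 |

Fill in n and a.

Columns 5 and 6 both add up to 104, so every column sums to 104.
Column 1: 5 + 17 + 13 + 23 + 27 = 85, so the missing entry is 104 − 85 = 19.
Column 2: 3 + 5 + 7 + 33 + 21 = 69, so the missing entry is 104 − 69 = 35.

n = 19, a = 35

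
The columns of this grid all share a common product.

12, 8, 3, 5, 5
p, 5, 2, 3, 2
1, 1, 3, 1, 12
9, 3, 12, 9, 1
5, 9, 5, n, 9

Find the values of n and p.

Columns 2 and 5 each multiply to 1080, so every column has product 1080.
Column 4: 5×3×1×9 = 135, so the missing entry is 1080 ÷ 135 = 8.
Column 1: 12×1×9×5 = 540, so the missing entry is 1080 ÷ 540 = 2.

n = 8, p = 2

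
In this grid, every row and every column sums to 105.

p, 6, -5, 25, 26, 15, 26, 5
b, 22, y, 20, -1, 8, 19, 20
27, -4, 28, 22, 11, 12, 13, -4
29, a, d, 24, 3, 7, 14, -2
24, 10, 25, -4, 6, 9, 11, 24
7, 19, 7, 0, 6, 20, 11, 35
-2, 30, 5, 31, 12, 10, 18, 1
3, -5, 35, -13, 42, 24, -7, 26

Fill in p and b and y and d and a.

p = 7, b = 10, y = 7, d = 3, a = 27

Row 1 has 6 − 5 + 25 + 26 + 15 + 26 + 5 = 98; the blank must be 105 − 98 = 7.
Column 2 has 6 + 22 − 4 + 10 + 19 + 30 − 5 = 78; the blank must be 105 − 78 = 27.
Column 1 has 7 + 27 + 29 + 24 + 7 − 2 + 3 = 95; the blank must be 105 − 95 = 10.
Row 2 has 10 + 22 + 20 − 1 + 8 + 19 + 20 = 98; the blank must be 105 − 98 = 7.
Row 4 has 29 + 27 + 24 + 3 + 7 + 14 − 2 = 102; the blank must be 105 − 102 = 3.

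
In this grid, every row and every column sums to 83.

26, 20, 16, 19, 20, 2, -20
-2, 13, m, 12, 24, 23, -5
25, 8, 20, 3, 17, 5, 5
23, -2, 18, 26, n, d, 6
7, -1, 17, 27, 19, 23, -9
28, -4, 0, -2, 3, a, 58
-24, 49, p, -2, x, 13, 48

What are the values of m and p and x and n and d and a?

Row 2: -2 + 13 + 12 + 24 + 23 − 5 = 65, so its missing entry is 83 − 65 = 18.
Column 3: 16 + 18 + 20 + 18 + 17 + 0 = 89, so its missing entry is 83 − 89 = -6.
Row 6: 28 − 4 + 0 − 2 + 3 + 58 = 83, so its missing entry is 83 − 83 = 0.
Row 7: -24 + 49 − 6 − 2 + 13 + 48 = 78, so its missing entry is 83 − 78 = 5.
Column 5: 20 + 24 + 17 + 19 + 3 + 5 = 88, so its missing entry is 83 − 88 = -5.
Row 4: 23 − 2 + 18 + 26 − 5 + 6 = 66, so its missing entry is 83 − 66 = 17.

m = 18, p = -6, x = 5, n = -5, d = 17, a = 0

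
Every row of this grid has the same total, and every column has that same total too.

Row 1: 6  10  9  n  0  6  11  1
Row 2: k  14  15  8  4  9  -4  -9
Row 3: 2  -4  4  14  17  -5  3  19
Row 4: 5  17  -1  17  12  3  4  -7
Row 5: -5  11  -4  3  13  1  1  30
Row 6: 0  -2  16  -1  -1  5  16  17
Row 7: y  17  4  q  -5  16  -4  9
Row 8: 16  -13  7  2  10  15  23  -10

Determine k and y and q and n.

Rows 3 and 4 both sum to 50, so that's the common total.
Row 2: 14 + 15 + 8 + 4 + 9 − 4 − 9 = 37, so its missing entry is 50 − 37 = 13.
Row 1: 6 + 10 + 9 + 0 + 6 + 11 + 1 = 43, so its missing entry is 50 − 43 = 7.
Column 4: 7 + 8 + 14 + 17 + 3 − 1 + 2 = 50, so its missing entry is 50 − 50 = 0.
Row 7: 17 + 4 + 0 − 5 + 16 − 4 + 9 = 37, so its missing entry is 50 − 37 = 13.

k = 13, y = 13, q = 0, n = 7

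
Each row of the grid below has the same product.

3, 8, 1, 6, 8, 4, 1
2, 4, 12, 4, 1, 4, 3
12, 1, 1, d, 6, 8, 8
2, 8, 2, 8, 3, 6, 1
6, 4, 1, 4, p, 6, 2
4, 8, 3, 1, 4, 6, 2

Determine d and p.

d = 1, p = 4

Rows 1 and 4 each multiply to 4608, so every row has product 4608.
Row 3: 12×1×1×6×8×8 = 4608, so the missing entry is 4608 ÷ 4608 = 1.
Row 5: 6×4×1×4×6×2 = 1152, so the missing entry is 4608 ÷ 1152 = 4.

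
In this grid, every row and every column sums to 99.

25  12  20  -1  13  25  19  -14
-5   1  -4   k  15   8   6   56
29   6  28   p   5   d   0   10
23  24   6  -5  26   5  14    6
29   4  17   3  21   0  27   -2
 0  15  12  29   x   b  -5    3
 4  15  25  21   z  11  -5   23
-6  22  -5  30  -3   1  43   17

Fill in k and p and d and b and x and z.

k = 22, p = 0, d = 21, b = 28, x = 17, z = 5

Row 7: 4 + 15 + 25 + 21 + 11 − 5 + 23 = 94, so its missing entry is 99 − 94 = 5.
Column 5: 13 + 15 + 5 + 26 + 21 + 5 − 3 = 82, so its missing entry is 99 − 82 = 17.
Row 6: 0 + 15 + 12 + 29 + 17 − 5 + 3 = 71, so its missing entry is 99 − 71 = 28.
Column 6: 25 + 8 + 5 + 0 + 28 + 11 + 1 = 78, so its missing entry is 99 − 78 = 21.
Row 3: 29 + 6 + 28 + 5 + 21 + 0 + 10 = 99, so its missing entry is 99 − 99 = 0.
Row 2: -5 + 1 − 4 + 15 + 8 + 6 + 56 = 77, so its missing entry is 99 − 77 = 22.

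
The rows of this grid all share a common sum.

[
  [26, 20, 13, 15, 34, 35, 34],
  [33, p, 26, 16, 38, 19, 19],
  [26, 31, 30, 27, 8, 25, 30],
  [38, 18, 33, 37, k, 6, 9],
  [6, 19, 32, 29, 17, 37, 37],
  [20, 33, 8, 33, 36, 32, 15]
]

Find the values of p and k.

Rows 1 and 6 both add up to 177, so every row sums to 177.
Row 2: 33 + 26 + 16 + 38 + 19 + 19 = 151, so the missing entry is 177 − 151 = 26.
Row 4: 38 + 18 + 33 + 37 + 6 + 9 = 141, so the missing entry is 177 − 141 = 36.

p = 26, k = 36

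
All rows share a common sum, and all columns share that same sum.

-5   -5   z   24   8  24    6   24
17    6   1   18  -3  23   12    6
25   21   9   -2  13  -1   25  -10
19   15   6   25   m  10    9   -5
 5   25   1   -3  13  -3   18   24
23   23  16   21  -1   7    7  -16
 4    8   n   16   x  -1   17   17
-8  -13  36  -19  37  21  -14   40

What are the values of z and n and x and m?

Rows 2 and 3 both sum to 80, so that's the common total.
The known cells in row 1 total 76, leaving 80 − 76 = 4 for the blank.
The known cells in column 3 total 73, leaving 80 − 73 = 7 for the blank.
The known cells in row 7 total 68, leaving 80 − 68 = 12 for the blank.
The known cells in row 4 total 79, leaving 80 − 79 = 1 for the blank.

z = 4, n = 7, x = 12, m = 1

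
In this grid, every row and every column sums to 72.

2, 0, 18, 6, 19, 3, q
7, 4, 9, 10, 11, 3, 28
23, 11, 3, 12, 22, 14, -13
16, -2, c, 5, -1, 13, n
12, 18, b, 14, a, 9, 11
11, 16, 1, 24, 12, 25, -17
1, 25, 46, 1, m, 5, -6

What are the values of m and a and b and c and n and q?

m = 0, a = 9, b = -1, c = -4, n = 45, q = 24

Row 7 has 1 + 25 + 46 + 1 + 5 − 6 = 72; the blank must be 72 − 72 = 0.
Column 5 has 19 + 11 + 22 − 1 + 12 + 0 = 63; the blank must be 72 − 63 = 9.
Row 5 has 12 + 18 + 14 + 9 + 9 + 11 = 73; the blank must be 72 − 73 = -1.
Row 1 has 2 + 0 + 18 + 6 + 19 + 3 = 48; the blank must be 72 − 48 = 24.
Column 7 has 24 + 28 − 13 + 11 − 17 − 6 = 27; the blank must be 72 − 27 = 45.
Row 4 has 16 − 2 + 5 − 1 + 13 + 45 = 76; the blank must be 72 − 76 = -4.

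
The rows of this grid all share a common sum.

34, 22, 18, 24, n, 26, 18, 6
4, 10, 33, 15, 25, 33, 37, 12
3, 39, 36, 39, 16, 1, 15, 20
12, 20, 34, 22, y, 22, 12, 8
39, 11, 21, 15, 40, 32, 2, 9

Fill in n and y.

n = 21, y = 39

The complete rows each total 169.
Row 1 is missing 169 − 148 = 21 (since 34 + 22 + 18 + 24 + 26 + 18 + 6 = 148).
Row 4 is missing 169 − 130 = 39 (since 12 + 20 + 34 + 22 + 22 + 12 + 8 = 130).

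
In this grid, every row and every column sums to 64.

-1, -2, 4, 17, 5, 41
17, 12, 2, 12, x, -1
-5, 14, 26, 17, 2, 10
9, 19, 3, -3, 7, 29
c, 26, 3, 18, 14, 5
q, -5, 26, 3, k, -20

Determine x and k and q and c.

x = 22, k = 14, q = 46, c = -2

Row 5 has 26 + 3 + 18 + 14 + 5 = 66; the blank must be 64 − 66 = -2.
Column 1 has -1 + 17 − 5 + 9 − 2 = 18; the blank must be 64 − 18 = 46.
Row 6 has 46 − 5 + 26 + 3 − 20 = 50; the blank must be 64 − 50 = 14.
Row 2 has 17 + 12 + 2 + 12 − 1 = 42; the blank must be 64 − 42 = 22.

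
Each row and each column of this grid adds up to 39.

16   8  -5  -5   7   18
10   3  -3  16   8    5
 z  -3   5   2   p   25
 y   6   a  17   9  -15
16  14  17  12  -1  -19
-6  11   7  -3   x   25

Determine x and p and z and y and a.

x = 5, p = 11, z = -1, y = 4, a = 18

The known cells in row 6 total 34, leaving 39 − 34 = 5 for the blank.
The known cells in column 5 total 28, leaving 39 − 28 = 11 for the blank.
The known cells in row 3 total 40, leaving 39 − 40 = -1 for the blank.
The known cells in column 1 total 35, leaving 39 − 35 = 4 for the blank.
The known cells in row 4 total 21, leaving 39 − 21 = 18 for the blank.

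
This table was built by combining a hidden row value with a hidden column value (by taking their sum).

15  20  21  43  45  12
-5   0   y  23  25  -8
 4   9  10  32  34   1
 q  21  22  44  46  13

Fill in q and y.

q = 16, y = 1

The difference between any two rows is the same in every column — this is an addition table with the headers hidden.
Row 4 minus row 1 is 46 − 45 = 1, so its entry in column 1 is 15 + 1 = 16.
Row 2 minus row 1 is 25 − 45 = -20, so its entry in column 3 is 21 + (-20) = 1.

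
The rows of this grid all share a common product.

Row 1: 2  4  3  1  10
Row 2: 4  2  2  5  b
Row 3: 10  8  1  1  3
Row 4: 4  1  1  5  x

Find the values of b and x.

b = 3, x = 12

Rows 1 and 3 each multiply to 240, so every row has product 240.
Row 2: 4×2×2×5 = 80, so the missing entry is 240 ÷ 80 = 3.
Row 4: 4×1×1×5 = 20, so the missing entry is 240 ÷ 20 = 12.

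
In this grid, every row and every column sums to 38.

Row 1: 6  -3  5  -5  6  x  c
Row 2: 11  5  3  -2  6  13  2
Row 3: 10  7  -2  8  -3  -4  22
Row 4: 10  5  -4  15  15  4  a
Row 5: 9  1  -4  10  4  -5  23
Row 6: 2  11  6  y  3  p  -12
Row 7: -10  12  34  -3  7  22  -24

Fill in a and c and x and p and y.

Row 4: 10 + 5 − 4 + 15 + 15 + 4 = 45, so its missing entry is 38 − 45 = -7.
Column 7: 2 + 22 − 7 + 23 − 12 − 24 = 4, so its missing entry is 38 − 4 = 34.
Row 1: 6 − 3 + 5 − 5 + 6 + 34 = 43, so its missing entry is 38 − 43 = -5.
Column 6: -5 + 13 − 4 + 4 − 5 + 22 = 25, so its missing entry is 38 − 25 = 13.
Row 6: 2 + 11 + 6 + 3 + 13 − 12 = 23, so its missing entry is 38 − 23 = 15.

a = -7, c = 34, x = -5, p = 13, y = 15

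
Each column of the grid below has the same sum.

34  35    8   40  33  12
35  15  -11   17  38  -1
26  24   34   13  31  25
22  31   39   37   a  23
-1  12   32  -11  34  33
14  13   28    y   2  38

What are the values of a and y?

Columns 3 and 6 both add up to 130, so every column sums to 130.
Column 5: 33 + 38 + 31 + 34 + 2 = 138, so the missing entry is 130 − 138 = -8.
Column 4: 40 + 17 + 13 + 37 − 11 = 96, so the missing entry is 130 − 96 = 34.

a = -8, y = 34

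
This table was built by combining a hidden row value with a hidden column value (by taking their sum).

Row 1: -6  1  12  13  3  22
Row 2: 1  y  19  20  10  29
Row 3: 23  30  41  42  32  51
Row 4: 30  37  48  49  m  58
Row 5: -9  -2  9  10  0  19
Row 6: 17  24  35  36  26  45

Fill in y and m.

y = 8, m = 39

The difference between any two rows is the same in every column — this is an addition table with the headers hidden.
Row 2 minus row 1 is 29 − 22 = 7, so its entry in column 2 is 1 + 7 = 8.
Row 4 minus row 1 is 58 − 22 = 36, so its entry in column 5 is 3 + 36 = 39.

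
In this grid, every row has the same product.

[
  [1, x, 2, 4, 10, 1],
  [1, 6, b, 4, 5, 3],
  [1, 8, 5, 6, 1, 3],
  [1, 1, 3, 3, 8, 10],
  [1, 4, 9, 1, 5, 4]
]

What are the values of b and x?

b = 2, x = 9

Rows 4 and 5 each multiply to 720, so every row has product 720.
Row 2: 1×6×4×5×3 = 360, so the missing entry is 720 ÷ 360 = 2.
Row 1: 1×2×4×10×1 = 80, so the missing entry is 720 ÷ 80 = 9.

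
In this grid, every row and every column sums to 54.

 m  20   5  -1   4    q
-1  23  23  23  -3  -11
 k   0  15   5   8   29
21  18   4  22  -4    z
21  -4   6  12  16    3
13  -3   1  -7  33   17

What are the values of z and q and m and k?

Row 3: 0 + 15 + 5 + 8 + 29 = 57, so its missing entry is 54 − 57 = -3.
Column 1: -1 − 3 + 21 + 21 + 13 = 51, so its missing entry is 54 − 51 = 3.
Row 4: 21 + 18 + 4 + 22 − 4 = 61, so its missing entry is 54 − 61 = -7.
Row 1: 3 + 20 + 5 − 1 + 4 = 31, so its missing entry is 54 − 31 = 23.

z = -7, q = 23, m = 3, k = -3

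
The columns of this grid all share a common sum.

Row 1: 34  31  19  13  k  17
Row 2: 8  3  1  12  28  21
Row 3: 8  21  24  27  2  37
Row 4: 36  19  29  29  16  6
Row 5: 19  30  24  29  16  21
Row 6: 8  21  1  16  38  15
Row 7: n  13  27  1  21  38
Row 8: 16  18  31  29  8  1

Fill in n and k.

The complete columns each total 156.
Column 1 is missing 156 − 129 = 27 (since 34 + 8 + 8 + 36 + 19 + 8 + 16 = 129).
Column 5 is missing 156 − 129 = 27 (since 28 + 2 + 16 + 16 + 38 + 21 + 8 = 129).

n = 27, k = 27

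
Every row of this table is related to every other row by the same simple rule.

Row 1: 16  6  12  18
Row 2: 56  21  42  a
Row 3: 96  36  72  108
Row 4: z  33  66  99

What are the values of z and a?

z = 88, a = 63

Each row is a constant multiple of every other row — this is a multiplication table with the headers hidden.
Row 4 is 33/6 = 11/2 times row 1, so its entry in column 1 is 16 × 11/2 = 88.
Row 2 is 21/6 = 7/2 times row 1, so its entry in column 4 is 18 × 7/2 = 63.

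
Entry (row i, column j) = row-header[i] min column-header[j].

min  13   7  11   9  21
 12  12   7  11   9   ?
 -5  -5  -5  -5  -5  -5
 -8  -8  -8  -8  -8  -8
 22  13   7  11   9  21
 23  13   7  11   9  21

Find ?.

12

min(12, 21) = 12.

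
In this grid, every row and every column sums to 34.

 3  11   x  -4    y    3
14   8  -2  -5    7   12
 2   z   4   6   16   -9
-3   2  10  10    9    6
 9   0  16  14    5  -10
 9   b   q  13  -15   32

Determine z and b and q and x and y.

Column 5 has 7 + 16 + 9 + 5 − 15 = 22; the blank must be 34 − 22 = 12.
Row 3 has 2 + 4 + 6 + 16 − 9 = 19; the blank must be 34 − 19 = 15.
Column 2 has 11 + 8 + 15 + 2 + 0 = 36; the blank must be 34 − 36 = -2.
Row 1 has 3 + 11 − 4 + 12 + 3 = 25; the blank must be 34 − 25 = 9.
Row 6 has 9 − 2 + 13 − 15 + 32 = 37; the blank must be 34 − 37 = -3.

z = 15, b = -2, q = -3, x = 9, y = 12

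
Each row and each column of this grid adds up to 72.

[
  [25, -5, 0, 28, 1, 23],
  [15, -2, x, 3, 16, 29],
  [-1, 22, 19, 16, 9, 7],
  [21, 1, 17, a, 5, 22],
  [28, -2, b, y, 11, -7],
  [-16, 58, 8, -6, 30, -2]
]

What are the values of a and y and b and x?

Row 2 has 15 − 2 + 3 + 16 + 29 = 61; the blank must be 72 − 61 = 11.
Row 4 has 21 + 1 + 17 + 5 + 22 = 66; the blank must be 72 − 66 = 6.
Column 3 has 0 + 11 + 19 + 17 + 8 = 55; the blank must be 72 − 55 = 17.
Row 5 has 28 − 2 + 17 + 11 − 7 = 47; the blank must be 72 − 47 = 25.

a = 6, y = 25, b = 17, x = 11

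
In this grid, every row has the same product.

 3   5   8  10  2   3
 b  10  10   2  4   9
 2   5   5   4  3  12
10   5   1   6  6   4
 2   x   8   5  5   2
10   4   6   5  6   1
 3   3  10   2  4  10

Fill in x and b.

x = 9, b = 1

Rows 4 and 6 each multiply to 7200, so every row has product 7200.
Row 5: 2×8×5×5×2 = 800, so the missing entry is 7200 ÷ 800 = 9.
Row 2: 10×10×2×4×9 = 7200, so the missing entry is 7200 ÷ 7200 = 1.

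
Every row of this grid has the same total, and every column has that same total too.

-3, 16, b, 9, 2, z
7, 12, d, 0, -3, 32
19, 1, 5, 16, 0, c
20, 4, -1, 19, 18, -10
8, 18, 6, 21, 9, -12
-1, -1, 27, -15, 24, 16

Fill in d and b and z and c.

d = 2, b = 11, z = 15, c = 9

Rows 4 and 5 both sum to 50, so that's the common total.
The known cells in row 2 total 48, leaving 50 − 48 = 2 for the blank.
The known cells in column 3 total 39, leaving 50 − 39 = 11 for the blank.
The known cells in row 3 total 41, leaving 50 − 41 = 9 for the blank.
The known cells in row 1 total 35, leaving 50 − 35 = 15 for the blank.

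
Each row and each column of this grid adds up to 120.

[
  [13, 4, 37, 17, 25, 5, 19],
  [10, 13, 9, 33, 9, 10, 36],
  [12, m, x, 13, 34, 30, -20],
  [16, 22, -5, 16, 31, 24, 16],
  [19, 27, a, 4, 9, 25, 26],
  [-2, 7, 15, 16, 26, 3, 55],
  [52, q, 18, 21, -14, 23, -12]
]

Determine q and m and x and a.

q = 32, m = 15, x = 36, a = 10

The known cells in row 7 total 88, leaving 120 − 88 = 32 for the blank.
The known cells in column 2 total 105, leaving 120 − 105 = 15 for the blank.
The known cells in row 5 total 110, leaving 120 − 110 = 10 for the blank.
The known cells in row 3 total 84, leaving 120 − 84 = 36 for the blank.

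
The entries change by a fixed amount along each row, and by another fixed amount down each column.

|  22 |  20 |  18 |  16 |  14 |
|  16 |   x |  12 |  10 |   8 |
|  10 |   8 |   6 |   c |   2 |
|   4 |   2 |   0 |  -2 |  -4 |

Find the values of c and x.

Along each row the entries change by -2 per step; down each column they change by -6.
Row 3: from 10 at column 1, stepping by -2 to column 4 gives 4.
Row 2: from 16 at column 1, stepping by -2 to column 2 gives 14.

c = 4, x = 14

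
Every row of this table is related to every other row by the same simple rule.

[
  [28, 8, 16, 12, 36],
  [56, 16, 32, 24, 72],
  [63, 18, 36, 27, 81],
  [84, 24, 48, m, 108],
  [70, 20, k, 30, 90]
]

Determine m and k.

m = 36, k = 40

Each row is a constant multiple of every other row — this is a multiplication table with the headers hidden.
Row 4 is 24/8 = 3/1 times row 1, so its entry in column 4 is 12 × 3/1 = 36.
Row 5 is 20/8 = 5/2 times row 1, so its entry in column 3 is 16 × 5/2 = 40.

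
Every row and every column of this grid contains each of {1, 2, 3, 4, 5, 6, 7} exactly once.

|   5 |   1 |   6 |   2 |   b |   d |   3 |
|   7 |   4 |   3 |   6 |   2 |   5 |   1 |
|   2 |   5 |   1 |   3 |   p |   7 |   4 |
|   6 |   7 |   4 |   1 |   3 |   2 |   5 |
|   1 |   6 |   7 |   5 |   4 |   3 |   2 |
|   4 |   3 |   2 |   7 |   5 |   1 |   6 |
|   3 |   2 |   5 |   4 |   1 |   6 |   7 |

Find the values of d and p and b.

d = 4, p = 6, b = 7

At (row 3, col 5): row 3 already has {1, 2, 3, 4, 5, 7}, so the value is 6.
At (row 1, col 5): column 5 already has {1, 2, 3, 4, 5, 6}, so the value is 7.
At (row 1, col 6): row 1 already has {1, 2, 3, 5, 6, 7}, so the value is 4.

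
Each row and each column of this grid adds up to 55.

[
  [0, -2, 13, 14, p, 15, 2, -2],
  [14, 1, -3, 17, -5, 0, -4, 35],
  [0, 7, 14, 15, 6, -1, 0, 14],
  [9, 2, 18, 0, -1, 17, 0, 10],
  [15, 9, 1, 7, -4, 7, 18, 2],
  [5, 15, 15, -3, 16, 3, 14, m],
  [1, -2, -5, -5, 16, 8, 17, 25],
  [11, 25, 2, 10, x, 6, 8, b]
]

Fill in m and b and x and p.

Row 1 has 0 − 2 + 13 + 14 + 15 + 2 − 2 = 40; the blank must be 55 − 40 = 15.
Column 5 has 15 − 5 + 6 − 1 − 4 + 16 + 16 = 43; the blank must be 55 − 43 = 12.
Row 8 has 11 + 25 + 2 + 10 + 12 + 6 + 8 = 74; the blank must be 55 − 74 = -19.
Row 6 has 5 + 15 + 15 − 3 + 16 + 3 + 14 = 65; the blank must be 55 − 65 = -10.

m = -10, b = -19, x = 12, p = 15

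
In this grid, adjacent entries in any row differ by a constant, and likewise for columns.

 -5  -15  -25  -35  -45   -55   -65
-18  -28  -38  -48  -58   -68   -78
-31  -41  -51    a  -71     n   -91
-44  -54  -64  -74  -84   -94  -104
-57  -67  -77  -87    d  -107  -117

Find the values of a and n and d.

Along each row the entries change by -10 per step; down each column they change by -13.
Row 3: from -31 at column 1, stepping by -10 to column 4 gives -61.
Row 3: from -31 at column 1, stepping by -10 to column 6 gives -81.
Row 5: from -57 at column 1, stepping by -10 to column 5 gives -97.

a = -61, n = -81, d = -97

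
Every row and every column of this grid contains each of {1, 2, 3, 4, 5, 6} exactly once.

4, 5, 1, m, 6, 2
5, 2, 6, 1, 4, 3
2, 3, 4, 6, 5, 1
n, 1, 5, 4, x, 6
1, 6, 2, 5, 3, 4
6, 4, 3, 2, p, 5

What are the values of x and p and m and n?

At (row 6, col 5): row 6 already has {2, 3, 4, 5, 6}, so the value is 1.
For row 1, column 4: row 1 already has {1, 2, 4, 5, 6}; that leaves 3.
At (row 4, col 5): column 5 already has {1, 3, 4, 5, 6}, so the value is 2.
At (row 4, col 1): row 4 already has {1, 2, 4, 5, 6}, so the value is 3.

x = 2, p = 1, m = 3, n = 3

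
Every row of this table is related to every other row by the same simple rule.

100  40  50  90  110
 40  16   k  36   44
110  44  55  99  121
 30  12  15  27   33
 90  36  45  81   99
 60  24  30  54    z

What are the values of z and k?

z = 66, k = 20

Each row is a constant multiple of every other row — this is a multiplication table with the headers hidden.
Row 6 is 24/40 = 3/5 times row 1, so its entry in column 5 is 110 × 3/5 = 66.
Row 2 is 16/40 = 2/5 times row 1, so its entry in column 3 is 50 × 2/5 = 20.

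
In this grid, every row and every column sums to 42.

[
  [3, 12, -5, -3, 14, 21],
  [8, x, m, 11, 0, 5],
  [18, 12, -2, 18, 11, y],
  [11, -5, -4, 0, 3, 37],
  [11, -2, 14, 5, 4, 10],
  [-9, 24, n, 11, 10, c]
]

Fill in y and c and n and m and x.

y = -15, c = -16, n = 22, m = 17, x = 1

The known cells in column 2 total 41, leaving 42 − 41 = 1 for the blank.
The known cells in row 2 total 25, leaving 42 − 25 = 17 for the blank.
The known cells in row 3 total 57, leaving 42 − 57 = -15 for the blank.
The known cells in column 6 total 58, leaving 42 − 58 = -16 for the blank.
The known cells in row 6 total 20, leaving 42 − 20 = 22 for the blank.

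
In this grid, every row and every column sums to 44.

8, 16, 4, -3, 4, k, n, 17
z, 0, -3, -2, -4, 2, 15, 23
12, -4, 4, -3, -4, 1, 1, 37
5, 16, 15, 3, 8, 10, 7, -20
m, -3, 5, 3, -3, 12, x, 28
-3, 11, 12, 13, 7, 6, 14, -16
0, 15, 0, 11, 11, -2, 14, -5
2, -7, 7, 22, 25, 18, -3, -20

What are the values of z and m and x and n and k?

z = 13, m = 7, x = -5, n = 1, k = -3

Column 6: 2 + 1 + 10 + 12 + 6 − 2 + 18 = 47, so its missing entry is 44 − 47 = -3.
Row 1: 8 + 16 + 4 − 3 + 4 − 3 + 17 = 43, so its missing entry is 44 − 43 = 1.
Column 7: 1 + 15 + 1 + 7 + 14 + 14 − 3 = 49, so its missing entry is 44 − 49 = -5.
Row 5: -3 + 5 + 3 − 3 + 12 − 5 + 28 = 37, so its missing entry is 44 − 37 = 7.
Row 2: 0 − 3 − 2 − 4 + 2 + 15 + 23 = 31, so its missing entry is 44 − 31 = 13.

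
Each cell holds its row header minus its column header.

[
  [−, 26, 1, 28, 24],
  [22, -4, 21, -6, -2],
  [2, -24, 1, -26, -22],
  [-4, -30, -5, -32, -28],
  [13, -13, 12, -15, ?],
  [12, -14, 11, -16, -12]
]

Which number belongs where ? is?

13 − 24 = -11.

-11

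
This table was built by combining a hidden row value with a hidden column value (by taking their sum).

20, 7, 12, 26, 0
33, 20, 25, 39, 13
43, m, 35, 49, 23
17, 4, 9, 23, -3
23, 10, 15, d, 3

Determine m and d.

m = 30, d = 29

The difference between any two rows is the same in every column — this is an addition table with the headers hidden.
Row 3 minus row 1 is 35 − 12 = 23, so its entry in column 2 is 7 + 23 = 30.
Row 5 minus row 1 is 15 − 12 = 3, so its entry in column 4 is 26 + 3 = 29.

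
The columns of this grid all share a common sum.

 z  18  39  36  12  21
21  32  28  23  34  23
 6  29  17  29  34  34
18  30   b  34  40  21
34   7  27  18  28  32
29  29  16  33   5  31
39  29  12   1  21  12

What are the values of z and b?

Columns 2 and 5 both add up to 174, so every column sums to 174.
Column 1: 21 + 6 + 18 + 34 + 29 + 39 = 147, so the missing entry is 174 − 147 = 27.
Column 3: 39 + 28 + 17 + 27 + 16 + 12 = 139, so the missing entry is 174 − 139 = 35.

z = 27, b = 35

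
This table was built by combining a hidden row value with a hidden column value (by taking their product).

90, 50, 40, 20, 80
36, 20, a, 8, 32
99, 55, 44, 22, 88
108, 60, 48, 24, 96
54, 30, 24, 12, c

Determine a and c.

a = 16, c = 48

Each row is a constant multiple of every other row — this is a multiplication table with the headers hidden.
Row 2 is 36/90 = 2/5 times row 1, so its entry in column 3 is 40 × 2/5 = 16.
Row 5 is 54/90 = 3/5 times row 1, so its entry in column 5 is 80 × 3/5 = 48.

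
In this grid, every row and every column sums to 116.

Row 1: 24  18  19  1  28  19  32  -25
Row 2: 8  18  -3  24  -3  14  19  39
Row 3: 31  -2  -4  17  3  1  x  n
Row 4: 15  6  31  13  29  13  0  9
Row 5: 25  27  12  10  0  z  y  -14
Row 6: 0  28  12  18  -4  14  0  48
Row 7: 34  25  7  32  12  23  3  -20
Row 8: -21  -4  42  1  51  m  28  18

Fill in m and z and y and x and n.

m = 1, z = 31, y = 25, x = 9, n = 61

Column 8: -25 + 39 + 9 − 14 + 48 − 20 + 18 = 55, so its missing entry is 116 − 55 = 61.
Row 3: 31 − 2 − 4 + 17 + 3 + 1 + 61 = 107, so its missing entry is 116 − 107 = 9.
Column 7: 32 + 19 + 9 + 0 + 0 + 3 + 28 = 91, so its missing entry is 116 − 91 = 25.
Row 5: 25 + 27 + 12 + 10 + 0 + 25 − 14 = 85, so its missing entry is 116 − 85 = 31.
Row 8: -21 − 4 + 42 + 1 + 51 + 28 + 18 = 115, so its missing entry is 116 − 115 = 1.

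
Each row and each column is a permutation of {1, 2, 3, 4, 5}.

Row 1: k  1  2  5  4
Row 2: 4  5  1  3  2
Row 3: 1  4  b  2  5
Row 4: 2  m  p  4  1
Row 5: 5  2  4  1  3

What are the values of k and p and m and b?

k = 3, p = 5, m = 3, b = 3

For row 1, column 1: row 1 already has {1, 2, 4, 5}; that leaves 3.
At (row 4, col 2): column 2 already has {1, 2, 4, 5}, so the value is 3.
Cell (4,3): row 4 already has {1, 2, 3, 4} → 5.
Cell (3,3): row 3 already has {1, 2, 4, 5} → 3.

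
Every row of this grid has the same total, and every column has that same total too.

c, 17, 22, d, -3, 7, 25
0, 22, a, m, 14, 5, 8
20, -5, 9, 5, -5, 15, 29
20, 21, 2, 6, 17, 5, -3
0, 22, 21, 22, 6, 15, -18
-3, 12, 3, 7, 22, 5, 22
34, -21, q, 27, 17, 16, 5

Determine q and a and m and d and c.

q = -10, a = 21, m = -2, d = 3, c = -3

Rows 3 and 4 both sum to 68, so that's the common total.
Row 7 has 34 − 21 + 27 + 17 + 16 + 5 = 78; the blank must be 68 − 78 = -10.
Column 3 has 22 + 9 + 2 + 21 + 3 − 10 = 47; the blank must be 68 − 47 = 21.
Column 1 has 0 + 20 + 20 + 0 − 3 + 34 = 71; the blank must be 68 − 71 = -3.
Row 1 has -3 + 17 + 22 − 3 + 7 + 25 = 65; the blank must be 68 − 65 = 3.
Row 2 has 0 + 22 + 21 + 14 + 5 + 8 = 70; the blank must be 68 − 70 = -2.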